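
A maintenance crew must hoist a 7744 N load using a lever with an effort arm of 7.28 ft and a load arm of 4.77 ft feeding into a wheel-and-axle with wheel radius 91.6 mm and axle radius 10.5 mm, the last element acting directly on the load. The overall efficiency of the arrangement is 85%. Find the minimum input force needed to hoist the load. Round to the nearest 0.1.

684.3 N

Lever MA = effort arm / load arm = 7.28/4.77 = 1.5262.
Wheel-and-axle MA = R/r = 91.6/10.5 = 8.7238.
Combined ideal MA = 1.5262 × 8.7238 = 13.314.
Actual MA = 13.314 × 0.85 = 11.317.
Effort = load / actual MA = 7744 / 11.317 = 684.27 N.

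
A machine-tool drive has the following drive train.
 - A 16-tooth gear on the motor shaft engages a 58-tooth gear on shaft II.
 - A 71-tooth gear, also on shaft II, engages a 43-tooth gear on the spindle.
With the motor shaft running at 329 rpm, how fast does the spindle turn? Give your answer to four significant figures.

149.9 rpm

the motor shaft → shaft II (gear mesh, 58/16): 329 ÷ 3.625 = 90.759 rpm
shaft II → the spindle (gear mesh, 43/71): 90.759 ÷ 0.60563 = 149.86 rpm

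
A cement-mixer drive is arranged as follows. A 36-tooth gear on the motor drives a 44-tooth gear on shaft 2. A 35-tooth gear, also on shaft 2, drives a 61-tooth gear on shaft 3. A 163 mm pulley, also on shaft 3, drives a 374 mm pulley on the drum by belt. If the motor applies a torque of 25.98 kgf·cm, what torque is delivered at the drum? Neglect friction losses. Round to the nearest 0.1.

127.0 kgf·cm

After the gear mesh (44/36): 25.98 × 1.2222 = 31.753 kgf·cm
After the gear mesh (61/35): 31.753 × 1.7429 = 55.342 kgf·cm
After the belt (374/163): 55.342 × 2.2945 = 126.98 kgf·cm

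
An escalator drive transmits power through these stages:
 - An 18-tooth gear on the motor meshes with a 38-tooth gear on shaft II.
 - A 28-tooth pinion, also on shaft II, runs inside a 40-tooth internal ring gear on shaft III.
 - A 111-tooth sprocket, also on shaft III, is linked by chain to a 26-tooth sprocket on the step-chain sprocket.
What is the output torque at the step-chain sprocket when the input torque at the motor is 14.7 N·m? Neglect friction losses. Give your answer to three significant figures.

10.4 N·m

Gear mesh: ratio = 38/18 = 2.1111; torque at shaft II = 14.7 × 2.1111 = 31.033 N·m.
Internal gear: ratio = 40/28 = 1.4286; torque at shaft III = 31.033 × 1.4286 = 44.333 N·m.
Chain: ratio = 26/111 = 0.23423; torque at the step-chain sprocket = 44.333 × 0.23423 = 10.384 N·m.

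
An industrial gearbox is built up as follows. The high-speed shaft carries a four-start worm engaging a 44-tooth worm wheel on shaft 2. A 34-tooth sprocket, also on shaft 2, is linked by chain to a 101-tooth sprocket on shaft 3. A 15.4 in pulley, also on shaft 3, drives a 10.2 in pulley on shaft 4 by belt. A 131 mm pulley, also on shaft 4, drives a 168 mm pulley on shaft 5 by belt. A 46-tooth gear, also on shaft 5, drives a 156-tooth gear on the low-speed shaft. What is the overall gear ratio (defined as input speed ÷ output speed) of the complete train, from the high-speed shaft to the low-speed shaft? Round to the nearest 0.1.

Each stage contributes driven/driver: worm 44/4 = 11, chain 101/34 = 2.9706, belt 10.2/15.4 = 0.66234, belt 168/131 = 1.2824, gear mesh 156/46 = 3.3913.
Overall: 11 × 2.9706 × 0.66234 × 1.2824 × 3.3913 = 94.128.

94.1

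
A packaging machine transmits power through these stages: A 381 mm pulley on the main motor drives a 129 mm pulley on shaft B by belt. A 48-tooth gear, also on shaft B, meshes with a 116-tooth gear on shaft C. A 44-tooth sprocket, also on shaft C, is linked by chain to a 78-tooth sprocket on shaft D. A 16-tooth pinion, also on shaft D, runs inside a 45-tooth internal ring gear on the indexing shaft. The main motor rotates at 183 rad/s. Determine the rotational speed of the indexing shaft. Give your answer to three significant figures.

Belt: ratio = 129/381 = 0.33858, so shaft B turns at 183 / 0.33858 = 540.49 rad/s.
Gear mesh: ratio = 116/48 = 2.4167, so shaft C turns at 540.49 / 2.4167 = 223.65 rad/s.
Chain: ratio = 78/44 = 1.7727, so shaft D turns at 223.65 / 1.7727 = 126.16 rad/s.
Internal gear: ratio = 45/16 = 2.8125, so the indexing shaft turns at 126.16 / 2.8125 = 44.858 rad/s.

44.9 rad/s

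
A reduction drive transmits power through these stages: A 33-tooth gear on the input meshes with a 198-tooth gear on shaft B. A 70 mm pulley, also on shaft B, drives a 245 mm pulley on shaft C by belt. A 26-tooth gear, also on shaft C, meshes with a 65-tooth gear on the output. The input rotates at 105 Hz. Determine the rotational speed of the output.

2 Hz

gear mesh 198/33 = 6 → 105/6 = 17.5 Hz
belt 245/70 = 3.5 → 17.5/3.5 = 5 Hz
gear mesh 65/26 = 2.5 → 5/2.5 = 2 Hz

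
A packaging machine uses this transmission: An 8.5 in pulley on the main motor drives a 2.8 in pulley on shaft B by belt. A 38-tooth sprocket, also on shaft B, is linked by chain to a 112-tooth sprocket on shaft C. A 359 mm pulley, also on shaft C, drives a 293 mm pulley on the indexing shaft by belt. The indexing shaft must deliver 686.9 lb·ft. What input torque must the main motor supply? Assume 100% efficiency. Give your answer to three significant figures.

Overall ratio R = 0.32941 × 2.9474 × 0.81616 = 0.7924.
Input torque = output torque / R = 686.9 / 0.7924 = 866.86 lb·ft.

867 lb·ft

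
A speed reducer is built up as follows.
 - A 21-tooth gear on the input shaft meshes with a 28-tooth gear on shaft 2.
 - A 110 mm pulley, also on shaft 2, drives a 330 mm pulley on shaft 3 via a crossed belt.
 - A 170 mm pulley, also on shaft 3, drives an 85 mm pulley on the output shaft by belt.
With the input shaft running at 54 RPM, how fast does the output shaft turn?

the input shaft → shaft 2 (gear mesh, 28/21): 54 ÷ 1.3333 = 40.5 RPM
shaft 2 → shaft 3 (belt, 330/110): 40.5 ÷ 3 = 13.5 RPM
shaft 3 → the output shaft (belt, 85/170): 13.5 ÷ 0.5 = 27 RPM

27 RPM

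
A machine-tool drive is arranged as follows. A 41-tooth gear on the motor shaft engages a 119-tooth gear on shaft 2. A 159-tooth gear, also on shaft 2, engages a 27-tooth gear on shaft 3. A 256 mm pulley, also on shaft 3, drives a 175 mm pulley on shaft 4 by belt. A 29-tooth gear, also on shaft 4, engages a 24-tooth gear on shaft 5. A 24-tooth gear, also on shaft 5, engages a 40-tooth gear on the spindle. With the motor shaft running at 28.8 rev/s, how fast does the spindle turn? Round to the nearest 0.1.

Gear mesh: ratio = 119/41 = 2.9024, so shaft 2 turns at 28.8 / 2.9024 = 9.9227 rev/s.
Gear mesh: ratio = 27/159 = 0.16981, so shaft 3 turns at 9.9227 / 0.16981 = 58.434 rev/s.
Belt: ratio = 175/256 = 0.68359, so shaft 4 turns at 58.434 / 0.68359 = 85.48 rev/s.
Gear mesh: ratio = 24/29 = 0.82759, so shaft 5 turns at 85.48 / 0.82759 = 103.29 rev/s.
Gear mesh: ratio = 40/24 = 1.6667, so the spindle turns at 103.29 / 1.6667 = 61.973 rev/s.

62.0 rev/s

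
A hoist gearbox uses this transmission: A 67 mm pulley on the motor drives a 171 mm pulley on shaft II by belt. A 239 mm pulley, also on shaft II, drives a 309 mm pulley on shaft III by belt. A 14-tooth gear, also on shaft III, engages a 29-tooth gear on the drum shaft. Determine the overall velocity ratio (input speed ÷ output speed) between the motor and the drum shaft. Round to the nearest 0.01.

Each stage contributes driven/driver: belt 171/67 = 2.5522, belt 309/239 = 1.2929, gear mesh 29/14 = 2.0714.
Overall: 2.5522 × 1.2929 × 2.0714 = 6.8352.

6.84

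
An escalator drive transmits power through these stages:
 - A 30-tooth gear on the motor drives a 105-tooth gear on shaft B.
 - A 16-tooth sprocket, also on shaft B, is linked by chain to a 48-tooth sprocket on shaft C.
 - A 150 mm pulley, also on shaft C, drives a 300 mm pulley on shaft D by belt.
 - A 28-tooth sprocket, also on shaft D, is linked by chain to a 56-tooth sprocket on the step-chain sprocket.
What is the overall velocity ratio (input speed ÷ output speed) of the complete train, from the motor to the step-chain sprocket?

Each stage contributes driven/driver: gear mesh 105/30 = 3.5, chain 48/16 = 3, belt 300/150 = 2, chain 56/28 = 2.
Overall: 3.5 × 3 × 2 × 2 = 42.

42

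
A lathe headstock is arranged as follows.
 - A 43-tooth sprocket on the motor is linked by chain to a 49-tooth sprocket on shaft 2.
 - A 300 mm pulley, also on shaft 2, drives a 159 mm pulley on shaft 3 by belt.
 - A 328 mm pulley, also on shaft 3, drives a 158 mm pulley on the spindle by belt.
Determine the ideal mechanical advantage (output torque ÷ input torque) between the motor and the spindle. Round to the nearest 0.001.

0.291

Each stage contributes driven/driver: chain 49/43 = 1.1395, belt 159/300 = 0.53, belt 158/328 = 0.48171.
Overall: 1.1395 × 0.53 × 0.48171 = 0.29093.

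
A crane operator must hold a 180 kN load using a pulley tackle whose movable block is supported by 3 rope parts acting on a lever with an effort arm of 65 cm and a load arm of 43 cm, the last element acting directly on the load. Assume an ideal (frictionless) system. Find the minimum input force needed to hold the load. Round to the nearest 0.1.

Block-and-tackle MA = number of supporting rope parts = 3.
Lever MA = effort arm / load arm = 65/43 = 1.5116.
Combined ideal MA = 3 × 1.5116 = 4.5349.
Effort = load / MA = 180 / 4.5349 = 39.692 kN.

39.7 kN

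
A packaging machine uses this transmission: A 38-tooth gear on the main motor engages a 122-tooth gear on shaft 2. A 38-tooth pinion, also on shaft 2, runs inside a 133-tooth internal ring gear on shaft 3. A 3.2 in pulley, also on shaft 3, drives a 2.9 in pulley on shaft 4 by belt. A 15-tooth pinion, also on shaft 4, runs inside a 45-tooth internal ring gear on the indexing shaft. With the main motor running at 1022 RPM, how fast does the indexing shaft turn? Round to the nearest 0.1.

33.5 RPM

gear mesh 122/38 = 3.2105 → 1022/3.2105 = 318.33 RPM
internal gear 133/38 = 3.5 → 318.33/3.5 = 90.951 RPM
belt 2.9/3.2 = 0.90625 → 90.951/0.90625 = 100.36 RPM
internal gear 45/15 = 3 → 100.36/3 = 33.453 RPM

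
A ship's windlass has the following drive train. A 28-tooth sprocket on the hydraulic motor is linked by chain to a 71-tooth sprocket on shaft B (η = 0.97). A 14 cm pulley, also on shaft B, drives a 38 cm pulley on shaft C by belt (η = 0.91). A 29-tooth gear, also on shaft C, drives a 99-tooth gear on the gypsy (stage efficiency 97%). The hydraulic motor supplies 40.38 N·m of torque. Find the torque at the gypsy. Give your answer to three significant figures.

After the chain (71/28): 40.38 × 2.5357 × 0.97 = 99.32 N·m
After the belt (38/14): 99.32 × 2.7143 × 0.91 = 245.32 N·m
After the gear mesh (99/29): 245.32 × 3.4138 × 0.97 = 812.35 N·m

812 N·m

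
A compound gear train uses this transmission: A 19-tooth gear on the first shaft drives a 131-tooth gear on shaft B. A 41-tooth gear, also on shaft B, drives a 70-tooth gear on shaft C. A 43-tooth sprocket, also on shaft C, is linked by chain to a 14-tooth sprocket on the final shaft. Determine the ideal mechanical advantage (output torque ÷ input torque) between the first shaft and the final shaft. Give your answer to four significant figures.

Each stage contributes driven/driver: gear mesh 131/19 = 6.8947, gear mesh 70/41 = 1.7073, chain 14/43 = 0.32558.
Overall: 6.8947 × 1.7073 × 0.32558 = 3.8326.

3.833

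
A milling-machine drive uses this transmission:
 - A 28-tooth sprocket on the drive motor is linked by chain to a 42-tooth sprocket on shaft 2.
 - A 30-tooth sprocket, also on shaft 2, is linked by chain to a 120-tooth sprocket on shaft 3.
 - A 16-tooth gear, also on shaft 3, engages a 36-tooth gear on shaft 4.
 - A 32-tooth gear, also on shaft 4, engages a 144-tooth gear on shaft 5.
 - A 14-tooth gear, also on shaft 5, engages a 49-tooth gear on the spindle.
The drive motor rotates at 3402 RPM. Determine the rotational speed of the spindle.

16 RPM

chain 42/28 = 1.5 → 3402/1.5 = 2268 RPM
chain 120/30 = 4 → 2268/4 = 567 RPM
gear mesh 36/16 = 2.25 → 567/2.25 = 252 RPM
gear mesh 144/32 = 4.5 → 252/4.5 = 56 RPM
gear mesh 49/14 = 3.5 → 56/3.5 = 16 RPM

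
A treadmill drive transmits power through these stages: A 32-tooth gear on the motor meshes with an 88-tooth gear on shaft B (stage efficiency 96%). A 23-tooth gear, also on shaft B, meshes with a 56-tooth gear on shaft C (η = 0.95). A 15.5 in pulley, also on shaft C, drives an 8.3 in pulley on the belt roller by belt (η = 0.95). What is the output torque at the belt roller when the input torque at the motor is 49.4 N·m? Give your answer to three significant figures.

153 N·m

Gear mesh: ratio = 88/32 = 2.75; torque at shaft B = 49.4 × 2.75 × 0.96 = 130.42 N·m.
Gear mesh: ratio = 56/23 = 2.4348; torque at shaft C = 130.42 × 2.4348 × 0.95 = 301.66 N·m.
Belt: ratio = 8.3/15.5 = 0.53548; torque at the belt roller = 301.66 × 0.53548 × 0.95 = 153.46 N·m.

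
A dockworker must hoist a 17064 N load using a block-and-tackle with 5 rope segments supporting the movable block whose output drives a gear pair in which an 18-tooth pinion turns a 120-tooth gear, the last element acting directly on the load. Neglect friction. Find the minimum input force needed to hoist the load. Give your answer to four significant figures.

Block-and-tackle MA = number of supporting rope parts = 5.
Gear pair MA = 120/18 = 6.6667.
Combined ideal MA = 5 × 6.6667 = 33.333.
Effort = load / MA = 17064 / 33.333 = 511.92 N.

511.9 N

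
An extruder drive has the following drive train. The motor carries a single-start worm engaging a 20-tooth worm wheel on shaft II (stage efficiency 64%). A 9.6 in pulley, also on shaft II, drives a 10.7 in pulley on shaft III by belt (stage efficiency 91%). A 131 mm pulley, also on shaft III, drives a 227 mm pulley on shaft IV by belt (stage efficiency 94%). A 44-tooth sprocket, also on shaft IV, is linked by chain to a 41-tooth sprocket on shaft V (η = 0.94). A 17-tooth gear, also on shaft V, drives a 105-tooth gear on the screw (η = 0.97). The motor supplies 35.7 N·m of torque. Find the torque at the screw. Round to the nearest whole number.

3962 N·m

worm 20/1 = 20 → τ = 35.7·20·0.64 = 456.96 N·m
belt 10.7/9.6 = 1.1146 → τ = 456.96·1.1146·0.91 = 463.48 N·m
belt 227/131 = 1.7328 → τ = 463.48·1.7328·0.94 = 754.94 N·m
chain 41/44 = 0.93182 → τ = 754.94·0.93182·0.94 = 661.26 N·m
gear mesh 105/17 = 6.1765 → τ = 661.26·6.1765·0.97 = 3961.7 N·m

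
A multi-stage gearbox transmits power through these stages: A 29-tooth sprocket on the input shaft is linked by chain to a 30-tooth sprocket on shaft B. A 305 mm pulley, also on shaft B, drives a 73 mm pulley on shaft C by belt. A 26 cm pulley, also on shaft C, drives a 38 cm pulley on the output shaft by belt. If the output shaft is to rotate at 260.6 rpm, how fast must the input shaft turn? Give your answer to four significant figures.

Overall ratio R = 1.0345 × 0.23934 × 1.4615 = 0.36187.
Required input speed = output speed × R = 260.6 × 0.36187 = 94.304 rpm.

94.30 rpm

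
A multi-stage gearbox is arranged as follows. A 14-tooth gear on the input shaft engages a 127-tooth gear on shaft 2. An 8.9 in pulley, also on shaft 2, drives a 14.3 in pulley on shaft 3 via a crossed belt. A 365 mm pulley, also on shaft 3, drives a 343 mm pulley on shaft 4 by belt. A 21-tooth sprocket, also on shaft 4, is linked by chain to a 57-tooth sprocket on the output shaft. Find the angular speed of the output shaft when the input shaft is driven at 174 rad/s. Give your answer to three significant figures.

4.68 rad/s

the input shaft → shaft 2 (gear mesh, 127/14): 174 ÷ 9.0714 = 19.181 rad/s
shaft 2 → shaft 3 (belt, 14.3/8.9): 19.181 ÷ 1.6067 = 11.938 rad/s
shaft 3 → shaft 4 (belt, 343/365): 11.938 ÷ 0.93973 = 12.704 rad/s
shaft 4 → the output shaft (chain, 57/21): 12.704 ÷ 2.7143 = 4.6803 rad/s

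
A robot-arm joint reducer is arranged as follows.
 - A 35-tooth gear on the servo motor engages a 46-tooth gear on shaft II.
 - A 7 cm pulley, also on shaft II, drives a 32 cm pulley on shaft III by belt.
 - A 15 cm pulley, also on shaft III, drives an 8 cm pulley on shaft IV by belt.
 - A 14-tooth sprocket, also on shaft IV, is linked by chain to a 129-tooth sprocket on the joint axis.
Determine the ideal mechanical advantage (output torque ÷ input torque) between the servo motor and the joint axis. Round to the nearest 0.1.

29.5

Each stage contributes driven/driver: gear mesh 46/35 = 1.3143, belt 32/7 = 4.5714, belt 8/15 = 0.53333, chain 129/14 = 9.2143.
Overall: 1.3143 × 4.5714 × 0.53333 × 9.2143 = 29.526.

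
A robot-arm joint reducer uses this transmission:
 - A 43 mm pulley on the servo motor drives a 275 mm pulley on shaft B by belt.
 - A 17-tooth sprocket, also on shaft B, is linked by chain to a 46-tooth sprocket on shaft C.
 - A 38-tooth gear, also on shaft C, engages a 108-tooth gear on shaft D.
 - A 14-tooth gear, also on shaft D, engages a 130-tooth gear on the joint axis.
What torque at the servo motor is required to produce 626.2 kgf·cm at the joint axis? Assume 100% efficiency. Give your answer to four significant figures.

1.371 kgf·cm

Overall ratio R = 6.3953 × 2.7059 × 2.8421 × 9.2857 = 456.7.
Input torque = output torque / R = 626.2 / 456.7 = 1.3711 kgf·cm.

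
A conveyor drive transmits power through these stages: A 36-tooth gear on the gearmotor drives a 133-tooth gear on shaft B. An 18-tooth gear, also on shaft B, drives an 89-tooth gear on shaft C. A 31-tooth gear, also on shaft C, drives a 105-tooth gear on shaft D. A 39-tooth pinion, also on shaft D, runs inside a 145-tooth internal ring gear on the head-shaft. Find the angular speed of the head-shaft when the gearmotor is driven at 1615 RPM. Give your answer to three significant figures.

the gearmotor → shaft B (gear mesh, 133/36): 1615 ÷ 3.6944 = 437.14 RPM
shaft B → shaft C (gear mesh, 89/18): 437.14 ÷ 4.9444 = 88.411 RPM
shaft C → shaft D (gear mesh, 105/31): 88.411 ÷ 3.3871 = 26.102 RPM
shaft D → the head-shaft (internal gear, 145/39): 26.102 ÷ 3.7179 = 7.0206 RPM

7.02 RPM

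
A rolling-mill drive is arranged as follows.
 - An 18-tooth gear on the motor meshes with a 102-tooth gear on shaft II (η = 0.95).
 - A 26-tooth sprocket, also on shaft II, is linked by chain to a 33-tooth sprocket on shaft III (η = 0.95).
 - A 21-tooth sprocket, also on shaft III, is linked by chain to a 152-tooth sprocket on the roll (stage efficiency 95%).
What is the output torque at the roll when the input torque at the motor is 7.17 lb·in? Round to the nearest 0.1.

gear mesh 102/18 = 5.6667 → τ = 7.17·5.6667·0.95 = 38.599 lb·in
chain 33/26 = 1.2692 → τ = 38.599·1.2692·0.95 = 46.541 lb·in
chain 152/21 = 7.2381 → τ = 46.541·7.2381·0.95 = 320.02 lb·in

320.0 lb·in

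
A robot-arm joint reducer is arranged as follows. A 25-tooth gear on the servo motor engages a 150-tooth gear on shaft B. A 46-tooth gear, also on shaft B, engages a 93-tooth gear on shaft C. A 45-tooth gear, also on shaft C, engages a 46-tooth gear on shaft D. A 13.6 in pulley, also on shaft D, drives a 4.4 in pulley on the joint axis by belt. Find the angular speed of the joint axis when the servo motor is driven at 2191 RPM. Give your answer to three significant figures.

546 RPM

Gear mesh: ratio = 150/25 = 6, so shaft B turns at 2191 / 6 = 365.17 RPM.
Gear mesh: ratio = 93/46 = 2.0217, so shaft C turns at 365.17 / 2.0217 = 180.62 RPM.
Gear mesh: ratio = 46/45 = 1.0222, so shaft D turns at 180.62 / 1.0222 = 176.69 RPM.
Belt: ratio = 4.4/13.6 = 0.32353, so the joint axis turns at 176.69 / 0.32353 = 546.14 RPM.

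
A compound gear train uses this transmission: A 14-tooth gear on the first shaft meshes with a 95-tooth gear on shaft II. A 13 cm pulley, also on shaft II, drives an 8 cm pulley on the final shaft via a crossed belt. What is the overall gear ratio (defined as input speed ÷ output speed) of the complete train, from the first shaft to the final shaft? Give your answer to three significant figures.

Each stage contributes driven/driver: gear mesh 95/14 = 6.7857, belt 8/13 = 0.61538.
Overall: 6.7857 × 0.61538 = 4.1758.

4.18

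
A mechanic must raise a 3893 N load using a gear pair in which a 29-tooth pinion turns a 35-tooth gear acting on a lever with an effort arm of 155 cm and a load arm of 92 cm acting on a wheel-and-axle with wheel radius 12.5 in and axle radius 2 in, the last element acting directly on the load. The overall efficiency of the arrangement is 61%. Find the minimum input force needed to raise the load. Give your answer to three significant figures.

502 N

Gear pair MA = 35/29 = 1.2069.
Lever MA = effort arm / load arm = 155/92 = 1.6848.
Wheel-and-axle MA = R/r = 12.5/2 = 6.25.
Combined ideal MA = 1.2069 × 1.6848 × 6.25 = 12.708.
Actual MA = 12.708 × 0.61 = 7.7522.
Effort = load / actual MA = 3893 / 7.7522 = 502.18 N.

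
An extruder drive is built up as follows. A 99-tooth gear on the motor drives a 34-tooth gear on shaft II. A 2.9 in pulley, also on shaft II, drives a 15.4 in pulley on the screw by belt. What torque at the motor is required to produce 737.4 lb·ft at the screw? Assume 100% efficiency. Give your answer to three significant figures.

Overall ratio R = 0.34343 × 5.3103 = 1.8238.
Input torque = output torque / R = 737.4 / 1.8238 = 404.33 lb·ft.

404 lb·ft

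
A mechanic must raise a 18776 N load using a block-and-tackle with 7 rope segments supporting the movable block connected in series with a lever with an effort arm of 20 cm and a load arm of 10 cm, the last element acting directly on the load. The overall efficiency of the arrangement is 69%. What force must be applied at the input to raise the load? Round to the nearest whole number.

Block-and-tackle MA = number of supporting rope parts = 7.
Lever MA = effort arm / load arm = 20/10 = 2.
Combined ideal MA = 7 × 2 = 14.
Actual MA = 14 × 0.69 = 9.66.
Effort = load / actual MA = 18776 / 9.66 = 1943.7 N.

1944 N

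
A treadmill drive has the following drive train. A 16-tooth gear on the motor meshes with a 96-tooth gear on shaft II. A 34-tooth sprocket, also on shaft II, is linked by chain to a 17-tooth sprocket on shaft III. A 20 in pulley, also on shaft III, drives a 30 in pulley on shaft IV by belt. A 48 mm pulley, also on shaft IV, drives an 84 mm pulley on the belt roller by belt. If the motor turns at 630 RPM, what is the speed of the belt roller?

gear mesh 96/16 = 6 → 630/6 = 105 RPM
chain 17/34 = 0.5 → 105/0.5 = 210 RPM
belt 30/20 = 1.5 → 210/1.5 = 140 RPM
belt 84/48 = 1.75 → 140/1.75 = 80 RPM

80 RPM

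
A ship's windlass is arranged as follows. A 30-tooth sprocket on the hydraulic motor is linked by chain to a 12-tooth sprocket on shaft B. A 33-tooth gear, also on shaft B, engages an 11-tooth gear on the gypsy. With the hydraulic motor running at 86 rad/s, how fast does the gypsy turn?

645 rad/s

chain 12/30 = 0.4 → 86/0.4 = 215 rad/s
gear mesh 11/33 = 0.33333 → 215/0.33333 = 645 rad/s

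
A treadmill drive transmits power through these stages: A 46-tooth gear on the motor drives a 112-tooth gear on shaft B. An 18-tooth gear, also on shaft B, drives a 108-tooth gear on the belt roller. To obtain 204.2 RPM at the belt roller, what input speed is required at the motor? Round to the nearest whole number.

2983 RPM

Overall ratio R = 2.4348 × 6 = 14.609.
Required input speed = output speed × R = 204.2 × 14.609 = 2983.1 RPM.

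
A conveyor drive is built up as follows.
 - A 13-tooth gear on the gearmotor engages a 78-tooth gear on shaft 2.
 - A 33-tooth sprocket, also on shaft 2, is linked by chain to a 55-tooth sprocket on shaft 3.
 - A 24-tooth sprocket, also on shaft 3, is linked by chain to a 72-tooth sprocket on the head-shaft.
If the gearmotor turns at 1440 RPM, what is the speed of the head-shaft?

gear mesh 78/13 = 6 → 1440/6 = 240 RPM
chain 55/33 = 1.6667 → 240/1.6667 = 144 RPM
chain 72/24 = 3 → 144/3 = 48 RPM

48 RPM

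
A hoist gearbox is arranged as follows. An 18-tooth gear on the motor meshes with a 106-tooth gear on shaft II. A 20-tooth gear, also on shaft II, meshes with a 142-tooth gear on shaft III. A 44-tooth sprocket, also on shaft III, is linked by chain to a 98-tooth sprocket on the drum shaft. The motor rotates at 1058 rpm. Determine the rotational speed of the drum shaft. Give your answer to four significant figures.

the motor → shaft II (gear mesh, 106/18): 1058 ÷ 5.8889 = 179.66 rpm
shaft II → shaft III (gear mesh, 142/20): 179.66 ÷ 7.1 = 25.304 rpm
shaft III → the drum shaft (chain, 98/44): 25.304 ÷ 2.2273 = 11.361 rpm

11.36 rpm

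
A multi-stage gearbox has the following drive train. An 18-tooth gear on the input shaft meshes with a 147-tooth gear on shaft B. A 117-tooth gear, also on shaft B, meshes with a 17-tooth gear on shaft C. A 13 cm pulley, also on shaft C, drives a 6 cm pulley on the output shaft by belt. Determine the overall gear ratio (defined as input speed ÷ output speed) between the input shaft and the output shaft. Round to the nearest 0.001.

0.548

Each stage contributes driven/driver: gear mesh 147/18 = 8.1667, gear mesh 17/117 = 0.1453, belt 6/13 = 0.46154.
Overall: 8.1667 × 0.1453 × 0.46154 = 0.54767.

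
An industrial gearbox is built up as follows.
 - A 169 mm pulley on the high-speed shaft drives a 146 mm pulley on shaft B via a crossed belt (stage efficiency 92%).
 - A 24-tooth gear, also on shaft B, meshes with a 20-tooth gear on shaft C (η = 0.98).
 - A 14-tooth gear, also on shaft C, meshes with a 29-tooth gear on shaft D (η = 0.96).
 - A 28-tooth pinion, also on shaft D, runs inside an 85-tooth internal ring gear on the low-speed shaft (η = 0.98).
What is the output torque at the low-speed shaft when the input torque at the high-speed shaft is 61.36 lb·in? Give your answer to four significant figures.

235.6 lb·in

After the belt (146/169): 61.36 × 0.86391 × 0.92 = 48.768 lb·in
After the gear mesh (20/24): 48.768 × 0.83333 × 0.98 = 39.828 lb·in
After the gear mesh (29/14): 39.828 × 2.0714 × 0.96 = 79.2 lb·in
After the internal gear (85/28): 79.2 × 3.0357 × 0.98 = 235.62 lb·in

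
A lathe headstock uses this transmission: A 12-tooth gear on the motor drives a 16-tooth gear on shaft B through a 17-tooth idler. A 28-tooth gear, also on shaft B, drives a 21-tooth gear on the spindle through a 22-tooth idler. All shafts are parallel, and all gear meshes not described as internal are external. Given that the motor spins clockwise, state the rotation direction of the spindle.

clockwise

the motor → shaft B: driver → idler → driven is 2 external meshes, 2 reversals → CW.
shaft B → the spindle: driver → idler → driven is 2 external meshes, 2 reversals → CW.
4 reversals in total — an even number — so the spindle turns the same way as the motor.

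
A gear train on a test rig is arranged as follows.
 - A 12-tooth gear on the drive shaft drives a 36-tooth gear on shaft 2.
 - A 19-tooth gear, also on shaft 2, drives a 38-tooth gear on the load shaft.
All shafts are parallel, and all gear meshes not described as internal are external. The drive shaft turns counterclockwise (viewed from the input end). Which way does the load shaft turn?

the drive shaft → shaft 2: external mesh, 1 reversal → CW.
shaft 2 → the load shaft: external mesh, 1 reversal → CCW.
2 reversals in total — an even number — so the load shaft turns the same way as the drive shaft.

counterclockwise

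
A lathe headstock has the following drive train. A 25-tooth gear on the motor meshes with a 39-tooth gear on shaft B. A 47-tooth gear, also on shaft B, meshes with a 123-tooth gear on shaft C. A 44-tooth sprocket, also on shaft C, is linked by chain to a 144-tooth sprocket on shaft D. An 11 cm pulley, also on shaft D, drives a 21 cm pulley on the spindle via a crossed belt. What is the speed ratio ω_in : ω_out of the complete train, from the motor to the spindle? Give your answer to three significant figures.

25.5

Each stage contributes driven/driver: gear mesh 39/25 = 1.56, gear mesh 123/47 = 2.617, chain 144/44 = 3.2727, belt 21/11 = 1.9091.
Overall: 1.56 × 2.617 × 3.2727 × 1.9091 = 25.508.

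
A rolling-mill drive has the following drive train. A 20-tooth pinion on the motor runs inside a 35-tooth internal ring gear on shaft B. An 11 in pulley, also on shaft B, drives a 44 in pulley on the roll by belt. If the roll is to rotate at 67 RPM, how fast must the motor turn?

469 RPM

Overall ratio R = 1.75 × 4 = 7.
Required input speed = output speed × R = 67 × 7 = 469 RPM.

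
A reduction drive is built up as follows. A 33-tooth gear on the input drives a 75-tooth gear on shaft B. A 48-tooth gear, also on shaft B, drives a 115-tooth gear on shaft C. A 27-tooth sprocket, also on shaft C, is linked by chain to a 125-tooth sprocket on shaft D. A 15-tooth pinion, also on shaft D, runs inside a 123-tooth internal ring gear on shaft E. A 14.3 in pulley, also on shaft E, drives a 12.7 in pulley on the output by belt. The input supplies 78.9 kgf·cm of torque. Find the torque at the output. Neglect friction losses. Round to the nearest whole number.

gear mesh 75/33 = 2.2727 → τ = 78.9·2.2727 = 179.32 kgf·cm
gear mesh 115/48 = 2.3958 → τ = 179.32·2.3958 = 429.62 kgf·cm
chain 125/27 = 4.6296 → τ = 429.62·4.6296 = 1989 kgf·cm
internal gear 123/15 = 8.2 → τ = 1989·8.2 = 16310 kgf·cm
belt 12.7/14.3 = 0.88811 → τ = 16310·0.88811 = 14485 kgf·cm

14485 kgf·cm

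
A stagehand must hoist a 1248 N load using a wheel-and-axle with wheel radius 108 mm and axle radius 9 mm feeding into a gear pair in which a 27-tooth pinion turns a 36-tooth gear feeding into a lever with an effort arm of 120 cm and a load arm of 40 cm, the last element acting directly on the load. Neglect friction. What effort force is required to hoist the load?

26 N

Wheel-and-axle MA = R/r = 108/9 = 12.
Gear pair MA = 36/27 = 1.3333.
Lever MA = effort arm / load arm = 120/40 = 3.
Combined ideal MA = 12 × 1.3333 × 3 = 48.
Effort = load / MA = 1248 / 48 = 26 N.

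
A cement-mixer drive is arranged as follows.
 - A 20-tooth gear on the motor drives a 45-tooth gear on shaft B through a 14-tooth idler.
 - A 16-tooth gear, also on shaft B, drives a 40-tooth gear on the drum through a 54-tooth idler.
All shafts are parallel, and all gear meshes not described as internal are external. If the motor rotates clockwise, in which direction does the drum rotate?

the motor → shaft B: driver → idler → driven is 2 external meshes, 2 reversals → CW.
shaft B → the drum: driver → idler → driven is 2 external meshes, 2 reversals → CW.
4 reversals in total — an even number — so the drum turns the same way as the motor.

clockwise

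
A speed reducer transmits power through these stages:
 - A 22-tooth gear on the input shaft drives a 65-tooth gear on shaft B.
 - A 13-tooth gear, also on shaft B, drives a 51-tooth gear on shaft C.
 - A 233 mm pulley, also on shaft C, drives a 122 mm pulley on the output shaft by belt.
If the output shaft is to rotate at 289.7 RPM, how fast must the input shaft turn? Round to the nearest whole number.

Overall ratio R = 2.9545 × 3.9231 × 0.52361 = 6.0691.
Required input speed = output speed × R = 289.7 × 6.0691 = 1758.2 RPM.

1758 RPM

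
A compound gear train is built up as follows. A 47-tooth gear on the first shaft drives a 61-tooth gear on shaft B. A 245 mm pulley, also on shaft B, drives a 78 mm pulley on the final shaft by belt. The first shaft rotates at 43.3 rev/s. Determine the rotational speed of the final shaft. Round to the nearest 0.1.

the first shaft → shaft B (gear mesh, 61/47): 43.3 ÷ 1.2979 = 33.362 rev/s
shaft B → the final shaft (belt, 78/245): 33.362 ÷ 0.31837 = 104.79 rev/s

104.8 rev/s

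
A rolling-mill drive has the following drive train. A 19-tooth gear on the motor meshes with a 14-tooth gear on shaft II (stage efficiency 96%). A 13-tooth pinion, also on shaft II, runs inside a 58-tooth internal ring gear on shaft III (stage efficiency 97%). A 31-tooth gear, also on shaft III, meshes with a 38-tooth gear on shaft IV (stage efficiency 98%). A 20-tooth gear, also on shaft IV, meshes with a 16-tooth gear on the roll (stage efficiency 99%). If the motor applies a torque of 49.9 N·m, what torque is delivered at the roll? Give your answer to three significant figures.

Gear mesh: ratio = 14/19 = 0.73684; torque at shaft II = 49.9 × 0.73684 × 0.96 = 35.298 N·m.
Internal gear: ratio = 58/13 = 4.4615; torque at shaft III = 35.298 × 4.4615 × 0.97 = 152.76 N·m.
Gear mesh: ratio = 38/31 = 1.2258; torque at shaft IV = 152.76 × 1.2258 × 0.98 = 183.51 N·m.
Gear mesh: ratio = 16/20 = 0.8; torque at the roll = 183.51 × 0.8 × 0.99 = 145.34 N·m.

145 N·m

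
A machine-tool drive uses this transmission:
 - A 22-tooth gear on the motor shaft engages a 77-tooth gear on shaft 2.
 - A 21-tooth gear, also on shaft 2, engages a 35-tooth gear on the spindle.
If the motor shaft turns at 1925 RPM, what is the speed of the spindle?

330 RPM

Gear mesh: ratio = 77/22 = 3.5, so shaft 2 turns at 1925 / 3.5 = 550 RPM.
Gear mesh: ratio = 35/21 = 1.6667, so the spindle turns at 550 / 1.6667 = 330 RPM.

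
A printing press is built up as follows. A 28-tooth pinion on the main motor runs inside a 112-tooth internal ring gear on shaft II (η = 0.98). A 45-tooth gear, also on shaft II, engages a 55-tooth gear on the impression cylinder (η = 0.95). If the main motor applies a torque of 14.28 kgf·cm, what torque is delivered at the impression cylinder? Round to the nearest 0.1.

65.0 kgf·cm

Internal gear: ratio = 112/28 = 4; torque at shaft II = 14.28 × 4 × 0.98 = 55.978 kgf·cm.
Gear mesh: ratio = 55/45 = 1.2222; torque at the impression cylinder = 55.978 × 1.2222 × 0.95 = 64.996 kgf·cm.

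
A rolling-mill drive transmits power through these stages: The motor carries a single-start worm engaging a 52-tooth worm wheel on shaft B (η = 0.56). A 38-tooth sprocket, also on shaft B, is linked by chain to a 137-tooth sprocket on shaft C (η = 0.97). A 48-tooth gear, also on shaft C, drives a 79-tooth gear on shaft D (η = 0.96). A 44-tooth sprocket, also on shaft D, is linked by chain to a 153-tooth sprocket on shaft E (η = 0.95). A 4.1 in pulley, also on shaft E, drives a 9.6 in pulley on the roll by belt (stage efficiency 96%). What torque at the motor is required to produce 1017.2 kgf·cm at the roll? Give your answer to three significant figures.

0.851 kgf·cm

Overall ratio R = 52 × 3.6053 × 1.6458 × 3.4773 × 2.3415 = 2512.2; overall efficiency η = 0.56 × 0.97 × 0.96 × 0.95 × 0.96 = 0.4756.
Input torque = output torque / (R × η) = 1017.2 / (2512.2 × 0.4756) = 0.85139 kgf·cm.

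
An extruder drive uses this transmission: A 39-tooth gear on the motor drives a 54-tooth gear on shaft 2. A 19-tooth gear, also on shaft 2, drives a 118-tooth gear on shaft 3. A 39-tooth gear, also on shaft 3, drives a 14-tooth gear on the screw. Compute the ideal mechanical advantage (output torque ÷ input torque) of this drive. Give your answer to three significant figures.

Each stage contributes driven/driver: gear mesh 54/39 = 1.3846, gear mesh 118/19 = 6.2105, gear mesh 14/39 = 0.35897.
Overall: 1.3846 × 6.2105 × 0.35897 = 3.0869.

3.09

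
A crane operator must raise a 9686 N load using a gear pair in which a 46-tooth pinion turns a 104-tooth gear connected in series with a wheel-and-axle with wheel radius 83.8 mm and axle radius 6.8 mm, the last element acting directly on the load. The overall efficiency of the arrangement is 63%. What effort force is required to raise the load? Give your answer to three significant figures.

552 N

Gear pair MA = 104/46 = 2.2609.
Wheel-and-axle MA = R/r = 83.8/6.8 = 12.324.
Combined ideal MA = 2.2609 × 12.324 = 27.862.
Actual MA = 27.862 × 0.63 = 17.553.
Effort = load / actual MA = 9686 / 17.553 = 551.81 N.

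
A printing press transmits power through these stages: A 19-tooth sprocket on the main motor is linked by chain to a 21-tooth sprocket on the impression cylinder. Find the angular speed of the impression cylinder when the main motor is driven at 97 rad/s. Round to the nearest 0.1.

chain 21/19 = 1.1053 → 97/1.1053 = 87.762 rad/s

87.8 rad/s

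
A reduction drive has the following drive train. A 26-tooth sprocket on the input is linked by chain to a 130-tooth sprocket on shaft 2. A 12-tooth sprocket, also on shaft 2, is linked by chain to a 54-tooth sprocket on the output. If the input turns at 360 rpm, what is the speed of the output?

16 rpm

the input → shaft 2 (chain, 130/26): 360 ÷ 5 = 72 rpm
shaft 2 → the output (chain, 54/12): 72 ÷ 4.5 = 16 rpm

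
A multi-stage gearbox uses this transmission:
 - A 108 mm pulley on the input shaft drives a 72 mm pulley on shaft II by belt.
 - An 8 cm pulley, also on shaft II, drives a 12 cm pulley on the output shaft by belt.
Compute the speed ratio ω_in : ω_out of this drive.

1

Each stage contributes driven/driver: belt 72/108 = 0.66667, belt 12/8 = 1.5.
Overall: 0.66667 × 1.5 = 1.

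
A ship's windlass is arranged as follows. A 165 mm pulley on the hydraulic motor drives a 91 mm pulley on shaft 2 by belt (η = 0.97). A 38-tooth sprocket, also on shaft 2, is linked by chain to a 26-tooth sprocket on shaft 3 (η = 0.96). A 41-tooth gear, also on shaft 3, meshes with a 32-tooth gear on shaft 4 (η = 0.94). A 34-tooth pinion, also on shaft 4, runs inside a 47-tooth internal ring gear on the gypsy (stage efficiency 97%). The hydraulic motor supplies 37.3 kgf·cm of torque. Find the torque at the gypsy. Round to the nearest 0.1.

12.9 kgf·cm

After the belt (91/165): 37.3 × 0.55152 × 0.97 = 19.954 kgf·cm
After the chain (26/38): 19.954 × 0.68421 × 0.96 = 13.107 kgf·cm
After the gear mesh (32/41): 13.107 × 0.78049 × 0.94 = 9.616 kgf·cm
After the internal gear (47/34): 9.616 × 1.3824 × 0.97 = 12.894 kgf·cm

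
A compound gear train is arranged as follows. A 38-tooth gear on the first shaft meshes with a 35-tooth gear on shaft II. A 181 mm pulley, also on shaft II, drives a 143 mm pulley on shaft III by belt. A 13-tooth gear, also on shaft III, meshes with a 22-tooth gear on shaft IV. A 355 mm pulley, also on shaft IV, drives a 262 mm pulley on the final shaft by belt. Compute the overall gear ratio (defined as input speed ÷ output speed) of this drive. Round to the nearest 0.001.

Each stage contributes driven/driver: gear mesh 35/38 = 0.92105, belt 143/181 = 0.79006, gear mesh 22/13 = 1.6923, belt 262/355 = 0.73803.
Overall: 0.92105 × 0.79006 × 1.6923 × 0.73803 = 0.90885.

0.909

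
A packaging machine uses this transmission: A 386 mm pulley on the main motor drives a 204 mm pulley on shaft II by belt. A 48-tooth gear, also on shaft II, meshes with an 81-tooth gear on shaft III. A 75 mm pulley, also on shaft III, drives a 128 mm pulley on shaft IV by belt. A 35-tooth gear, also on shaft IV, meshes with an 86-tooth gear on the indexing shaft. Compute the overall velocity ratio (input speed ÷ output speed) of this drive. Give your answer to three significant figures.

Each stage contributes driven/driver: belt 204/386 = 0.5285, gear mesh 81/48 = 1.6875, belt 128/75 = 1.7067, gear mesh 86/35 = 2.4571.
Overall: 0.5285 × 1.6875 × 1.7067 × 2.4571 = 3.7399.

3.74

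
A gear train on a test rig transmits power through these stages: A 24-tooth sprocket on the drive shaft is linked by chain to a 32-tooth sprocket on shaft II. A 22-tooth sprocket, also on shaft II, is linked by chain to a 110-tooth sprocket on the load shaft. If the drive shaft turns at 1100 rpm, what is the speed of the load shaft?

165 rpm

the drive shaft → shaft II (chain, 32/24): 1100 ÷ 1.3333 = 825 rpm
shaft II → the load shaft (chain, 110/22): 825 ÷ 5 = 165 rpm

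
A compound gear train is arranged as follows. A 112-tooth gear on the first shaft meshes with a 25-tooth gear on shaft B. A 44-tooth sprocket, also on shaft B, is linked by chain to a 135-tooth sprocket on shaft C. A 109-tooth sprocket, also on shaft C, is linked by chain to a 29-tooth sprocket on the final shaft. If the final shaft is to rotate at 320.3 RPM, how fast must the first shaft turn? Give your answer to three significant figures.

Overall ratio R = 0.22321 × 3.0682 × 0.26606 = 0.18221.
Required input speed = output speed × R = 320.3 × 0.18221 = 58.362 RPM.

58.4 RPM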